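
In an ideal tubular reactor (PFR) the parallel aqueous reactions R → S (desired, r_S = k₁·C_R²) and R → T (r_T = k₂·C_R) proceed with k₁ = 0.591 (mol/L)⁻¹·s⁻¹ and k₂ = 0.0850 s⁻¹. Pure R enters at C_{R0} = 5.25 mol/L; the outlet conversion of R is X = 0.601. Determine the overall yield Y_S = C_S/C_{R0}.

0.577

C_R = C_{R0}(1−X) = 2.095 mol/L.
Along a PFR/batch, dC_T/dC_R = −r_T/(r_S+r_T) = −k₂/(k₂+k₁·C_R).
Integrating from C_{R0} to C_R: C_T = (0.0850/0.591)·ln[(0.0850+0.591·5.25)/(0.0850+0.591·2.09)] = 0.1438·ln(3.188/1.323) = 0.1265 mol/L.
Then C_S = (C_{R0}−C_R) − C_T = 3.155 − 0.1265 = 3.029 mol/L.
Y_S = C_S/C_{R0} = 3.029/5.25 = 0.577.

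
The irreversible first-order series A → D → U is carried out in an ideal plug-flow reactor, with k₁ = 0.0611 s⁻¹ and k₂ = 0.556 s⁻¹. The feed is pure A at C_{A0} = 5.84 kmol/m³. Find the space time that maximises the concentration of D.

4.46 s

For first-order series the maximum of C_D occurs at τ_opt = ln(k₂/k₁)/(k₂−k₁).
= ln(0.556/0.0611)/(0.556−0.0611) = ln(9.100)/0.4949 = 2.208/0.4949 = 4.46 s.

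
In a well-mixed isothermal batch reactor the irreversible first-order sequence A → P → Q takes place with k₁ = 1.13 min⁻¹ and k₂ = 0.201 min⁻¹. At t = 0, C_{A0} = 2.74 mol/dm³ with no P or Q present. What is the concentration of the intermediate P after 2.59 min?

1.80 mol/dm³

Solving the coupled first-order balances gives C_P(t) = [k₁/(k₂−k₁)]·C_{A0}·(e^(−k₁t) − e^(−k₂t)).
e^(−k₁t) = e^(−1.13×2.59) = e^(−2.927) = 0.05357; e^(−k₂t) = e^(−0.5206) = 0.5942.
C_P = 1.13×2.74/(0.201−1.13) × (0.05357−0.5942) = (-3.333)×(-0.5406) = 1.802 mol/dm³.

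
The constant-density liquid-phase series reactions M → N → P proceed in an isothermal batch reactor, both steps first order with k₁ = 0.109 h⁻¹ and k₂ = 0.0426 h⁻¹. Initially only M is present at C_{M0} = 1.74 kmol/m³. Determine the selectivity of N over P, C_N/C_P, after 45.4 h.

The intermediate concentration in a first-order A→B→C sequence is C_N = k₁C_{M0}(e^(−k₁t) − e^(−k₂t))/(k₂−k₁).
e^(−k₁t) = e^(−0.109×45.4) = e^(−4.949) = 0.007093; e^(−k₂t) = e^(−1.934) = 0.1446.
C_N = 0.109×1.74/(0.0426−0.109) × (0.007093−0.1446) = (-2.856)×(-0.1375) = 0.3927 kmol/m³.
C_M = C_{M0}e^(−k₁t) = 0.01234 kmol/m³, so C_P = C_{M0}−C_M−C_N = 1.335 kmol/m³; C_N/C_P = 0.294.

0.294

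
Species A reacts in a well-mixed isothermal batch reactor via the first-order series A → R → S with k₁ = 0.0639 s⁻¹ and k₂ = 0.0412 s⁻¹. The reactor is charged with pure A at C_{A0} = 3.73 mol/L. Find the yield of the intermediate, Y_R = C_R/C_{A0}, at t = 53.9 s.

For first-order series with pure A initially, C_R(t) = k₁C_{A0}/(k₂−k₁)·(e^(−k₁t) − e^(−k₂t)).
e^(−k₁t) = e^(−0.0639×53.9) = e^(−3.444) = 0.03193; e^(−k₂t) = e^(−2.221) = 0.1085.
C_R = 0.0639×3.73/(0.0412−0.0639) × (0.03193−0.1085) = (-10.50)×(-0.07661) = 0.8043 mol/L.
Y_R = C_R/C_{A0} = 0.8043/3.73 = 0.216.

0.216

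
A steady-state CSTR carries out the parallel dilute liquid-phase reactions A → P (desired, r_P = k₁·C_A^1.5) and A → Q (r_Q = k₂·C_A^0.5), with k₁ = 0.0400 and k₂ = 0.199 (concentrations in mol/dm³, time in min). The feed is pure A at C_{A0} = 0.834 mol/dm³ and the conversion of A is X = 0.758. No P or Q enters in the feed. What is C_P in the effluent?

Exit C_A = C_{A0}(1−X) = 0.834×0.242 = 0.2018 mol/dm³.
A CSTR operates uniformly at the exit composition, giving r_P = 0.003627 and r_Q = 0.08940 (each k·C_A^n at C_A = 0.2018).
Fraction of consumed A going to P: r_P/(r_P+r_Q) = 0.03899.
C_P = 0.03899·C_{A0}·X = 0.03899×0.834×0.758 = 0.0246 mol/dm³.

0.0246 mol/dm³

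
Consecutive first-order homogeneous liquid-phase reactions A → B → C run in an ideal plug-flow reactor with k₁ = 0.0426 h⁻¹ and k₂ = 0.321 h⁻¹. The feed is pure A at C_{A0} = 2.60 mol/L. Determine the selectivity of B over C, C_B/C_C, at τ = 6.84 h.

0.626

For first-order series with pure A initially, C_B(τ) = k₁C_{A0}/(k₂−k₁)·(e^(−k₁τ) − e^(−k₂τ)).
e^(−k₁τ) = e^(−0.0426×6.84) = e^(−0.2914) = 0.7472; e^(−k₂τ) = e^(−2.196) = 0.1113.
C_B = 0.0426×2.60/(0.321−0.0426) × (0.7472−0.1113) = 0.3978×0.6359 = 0.2530 mol/L.
C_A = C_{A0}e^(−k₁τ) = 1.943 mol/L, so C_C = C_{A0}−C_A−C_B = 0.4042 mol/L; C_B/C_C = 0.626.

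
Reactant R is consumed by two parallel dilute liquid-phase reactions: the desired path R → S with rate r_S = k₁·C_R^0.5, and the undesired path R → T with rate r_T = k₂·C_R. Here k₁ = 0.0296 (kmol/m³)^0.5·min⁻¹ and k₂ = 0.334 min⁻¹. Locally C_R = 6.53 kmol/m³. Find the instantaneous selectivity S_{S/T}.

0.0347

S_{S/T} = r_S/r_T = (k₁·C_R^0.5)/(k₂·C_R) = (k₁/k₂)·C_R^-0.5.
= (0.0296×6.530^0.5) / (0.334×6.530) = 0.07564/2.181 = 0.0347.
The undesired path is higher order in R, so low C_R (CSTR or dilute feed) favours S.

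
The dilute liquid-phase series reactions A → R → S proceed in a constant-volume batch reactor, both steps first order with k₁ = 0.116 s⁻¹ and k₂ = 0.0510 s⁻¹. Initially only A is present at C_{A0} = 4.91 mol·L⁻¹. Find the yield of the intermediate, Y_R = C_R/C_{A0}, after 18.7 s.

0.484

For first-order series with pure A initially, C_R(t) = k₁C_{A0}/(k₂−k₁)·(e^(−k₁t) − e^(−k₂t)).
e^(−k₁t) = e^(−0.116×18.7) = e^(−2.169) = 0.1143; e^(−k₂t) = e^(−0.9537) = 0.3853.
C_R = 0.116×4.91/(0.0510−0.116) × (0.1143−0.3853) = (-8.762)×(-0.2710) = 2.375 mol·L⁻¹.
Y_R = C_R/C_{A0} = 2.375/4.91 = 0.484.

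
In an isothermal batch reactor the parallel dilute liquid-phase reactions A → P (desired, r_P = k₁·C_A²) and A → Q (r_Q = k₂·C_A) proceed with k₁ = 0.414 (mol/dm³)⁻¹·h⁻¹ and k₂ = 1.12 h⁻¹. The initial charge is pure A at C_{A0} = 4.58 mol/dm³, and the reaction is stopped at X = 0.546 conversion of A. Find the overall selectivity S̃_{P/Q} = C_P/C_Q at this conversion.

1.20

C_A = C_{A0}(1−X) = 2.079 mol/dm³.
Along a PFR/batch, dC_Q/dC_A = −r_Q/(r_P+r_Q) = −k₂/(k₂+k₁·C_A).
Integrating from C_{A0} to C_A: C_Q = (1.12/0.414)·ln[(1.12+0.414·4.58)/(1.12+0.414·2.08)] = 2.705·ln(3.016/1.981) = 1.137 mol/dm³.
Then C_P = (C_{A0}−C_A) − C_Q = 2.501 − 1.137 = 1.363 mol/dm³.
S̃_{P/Q} = C_P/C_Q = 1.363/1.137 = 1.20.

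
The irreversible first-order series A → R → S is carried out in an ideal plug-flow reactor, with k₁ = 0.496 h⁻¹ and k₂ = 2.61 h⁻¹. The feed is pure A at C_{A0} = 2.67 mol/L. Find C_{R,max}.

0.344 mol/L

At the optimum, C_{R,max}/C_{A0} = (k₁/k₂)^[k₂/(k₂−k₁)].
= (0.496/2.61)^(2.61/(2.61−0.496)) = (0.1900)^(1.235) = 0.1287.
C_{R,max} = 0.1287×2.67 = 0.344 mol/L.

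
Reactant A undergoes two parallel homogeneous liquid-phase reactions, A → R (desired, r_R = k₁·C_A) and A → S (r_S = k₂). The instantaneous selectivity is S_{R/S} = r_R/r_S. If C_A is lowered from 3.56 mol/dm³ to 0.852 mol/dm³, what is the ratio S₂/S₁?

0.239

S_{R/S} = (k₁/k₂)·C_A, so S₂/S₁ = (C_{A,2}/C_{A,1}).
= 0.852/3.56 = 0.239.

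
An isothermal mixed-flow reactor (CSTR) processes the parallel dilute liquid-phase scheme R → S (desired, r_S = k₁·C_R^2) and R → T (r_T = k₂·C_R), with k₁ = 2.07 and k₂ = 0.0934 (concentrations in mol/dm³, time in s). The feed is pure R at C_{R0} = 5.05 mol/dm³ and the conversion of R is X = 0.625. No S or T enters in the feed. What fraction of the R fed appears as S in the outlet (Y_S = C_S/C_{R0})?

Exit C_R = C_{R0}(1−X) = 5.05×0.375 = 1.894 mol/dm³.
A CSTR operates uniformly at the exit composition, giving r_S = 7.424 and r_T = 0.1769 (each k·C_R^n at C_R = 1.894).
Fraction of consumed R going to S: r_S/(r_S+r_T) = 0.9767.
C_S = 0.9767·C_{R0}·X = 0.9767×5.05×0.625 = 3.08 mol/dm³; Y_S = C_S/C_{R0} = 0.610.

0.610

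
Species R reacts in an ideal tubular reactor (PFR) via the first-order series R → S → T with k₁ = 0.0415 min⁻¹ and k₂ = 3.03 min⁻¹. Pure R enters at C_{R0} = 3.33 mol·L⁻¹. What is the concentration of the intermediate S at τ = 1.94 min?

0.0425 mol·L⁻¹

For first-order series with pure R initially, C_S(τ) = k₁C_{R0}/(k₂−k₁)·(e^(−k₁τ) − e^(−k₂τ)).
e^(−k₁τ) = e^(−0.0415×1.94) = e^(−0.08051) = 0.9226; e^(−k₂τ) = e^(−5.878) = 0.002800.
C_S = 0.0415×3.33/(3.03−0.0415) × (0.9226−0.002800) = 0.04624×0.9198 = 0.04254 mol·L⁻¹.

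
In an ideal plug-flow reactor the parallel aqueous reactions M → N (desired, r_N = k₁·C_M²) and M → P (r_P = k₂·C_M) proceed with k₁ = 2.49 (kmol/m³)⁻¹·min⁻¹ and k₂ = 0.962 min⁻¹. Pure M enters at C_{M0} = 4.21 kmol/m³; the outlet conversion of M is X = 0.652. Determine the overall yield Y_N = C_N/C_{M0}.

C_M = C_{M0}(1−X) = 1.465 kmol/m³.
Along a PFR/batch, dC_P/dC_M = −r_P/(r_N+r_P) = −k₂/(k₂+k₁·C_M).
Integrating from C_{M0} to C_M: C_P = (0.962/2.49)·ln[(0.962+2.49·4.21)/(0.962+2.49·1.47)] = 0.3863·ln(11.44/4.610) = 0.3513 kmol/m³.
Then C_N = (C_{M0}−C_M) − C_P = 2.745 − 0.3513 = 2.394 kmol/m³.
Y_N = C_N/C_{M0} = 2.394/4.21 = 0.569.

0.569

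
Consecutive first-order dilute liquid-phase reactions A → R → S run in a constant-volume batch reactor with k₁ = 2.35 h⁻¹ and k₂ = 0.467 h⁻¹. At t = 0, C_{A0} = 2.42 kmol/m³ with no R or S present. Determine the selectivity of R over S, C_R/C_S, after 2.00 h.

0.936

For first-order series with pure A initially, C_R(t) = k₁C_{A0}/(k₂−k₁)·(e^(−k₁t) − e^(−k₂t)).
e^(−k₁t) = e^(−2.35×2.00) = e^(−4.700) = 0.009095; e^(−k₂t) = e^(−0.9340) = 0.3930.
C_R = 2.35×2.42/(0.467−2.35) × (0.009095−0.3930) = (-3.020)×(-0.3839) = 1.159 kmol/m³.
C_A = C_{A0}e^(−k₁t) = 0.02201 kmol/m³, so C_S = C_{A0}−C_A−C_R = 1.239 kmol/m³; C_R/C_S = 0.936.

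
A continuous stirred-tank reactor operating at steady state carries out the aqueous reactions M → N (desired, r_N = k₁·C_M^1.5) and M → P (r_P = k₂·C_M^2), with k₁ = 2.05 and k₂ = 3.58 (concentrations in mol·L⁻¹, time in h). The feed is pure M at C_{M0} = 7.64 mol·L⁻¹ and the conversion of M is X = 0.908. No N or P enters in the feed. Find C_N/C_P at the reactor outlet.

0.683

Exit C_M = C_{M0}(1−X) = 7.64×0.0920 = 0.7029 mol·L⁻¹.
Rates in a CSTR are evaluated at the outlet concentration: r_N = 2.05×0.7029^1.5 = 1.208, r_P = 3.58×0.7029^2 = 1.769.
Overall selectivity = C_N/C_P = r_Nτ/(r_Pτ) = r_N/r_P = 0.683.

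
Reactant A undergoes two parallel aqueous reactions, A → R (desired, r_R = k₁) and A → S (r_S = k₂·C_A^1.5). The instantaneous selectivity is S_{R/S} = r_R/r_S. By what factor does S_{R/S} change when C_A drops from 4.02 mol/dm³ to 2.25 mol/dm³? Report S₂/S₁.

S_{R/S} = (k₁/k₂)·C_A^-1.5, so S₂/S₁ = (C_{A,2}/C_{A,1})^-1.5.
= (2.25/4.02)^(-1.5) = (0.5597)^(-1.5) = 2.39.
Selectivity toward R rises as C_A falls — low-concentration operation is favoured.

2.39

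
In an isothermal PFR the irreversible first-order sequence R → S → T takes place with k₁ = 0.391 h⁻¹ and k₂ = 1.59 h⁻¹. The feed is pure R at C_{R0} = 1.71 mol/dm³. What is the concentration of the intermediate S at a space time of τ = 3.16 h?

The intermediate concentration in a first-order A→B→C sequence is C_S = k₁C_{R0}(e^(−k₁τ) − e^(−k₂τ))/(k₂−k₁).
e^(−k₁τ) = e^(−0.391×3.16) = e^(−1.236) = 0.2907; e^(−k₂τ) = e^(−5.024) = 0.006576.
C_S = 0.391×1.71/(1.59−0.391) × (0.2907−0.006576) = 0.5576×0.2841 = 0.1584 mol/dm³.

0.158 mol/dm³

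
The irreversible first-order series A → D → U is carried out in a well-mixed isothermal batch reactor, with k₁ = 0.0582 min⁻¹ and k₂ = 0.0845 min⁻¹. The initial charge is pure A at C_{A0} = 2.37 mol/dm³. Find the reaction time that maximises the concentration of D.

The intermediate peaks when r₁ = r₂, i.e. k₁e^(−k₁t) = k₂e^(−k₂t), giving t_opt = ln(k₂/k₁)/(k₂−k₁).
= ln(0.0845/0.0582)/(0.0845−0.0582) = ln(1.452)/0.02630 = 0.3729/0.02630 = 14.2 min.

14.2 min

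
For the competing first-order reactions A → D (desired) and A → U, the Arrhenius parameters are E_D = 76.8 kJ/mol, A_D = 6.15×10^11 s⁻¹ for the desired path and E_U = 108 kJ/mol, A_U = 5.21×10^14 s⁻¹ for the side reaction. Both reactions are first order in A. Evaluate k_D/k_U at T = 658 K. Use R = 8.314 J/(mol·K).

Since both paths have the same order in A, the concentration cancels and S_{D/U} = k_D/k_U = (A_D/A_U)·exp[(E_U−E_D)/(RT)].
(E_U−E_D)/(RT) = (108−76.8)×10³/(8.314×658) = 31200/5471 = 5.703.
k_D/k_U = (6.15×10^11/5.21×10^14)·exp(5.703) = 0.001180 × 299.8 = 0.354.

0.354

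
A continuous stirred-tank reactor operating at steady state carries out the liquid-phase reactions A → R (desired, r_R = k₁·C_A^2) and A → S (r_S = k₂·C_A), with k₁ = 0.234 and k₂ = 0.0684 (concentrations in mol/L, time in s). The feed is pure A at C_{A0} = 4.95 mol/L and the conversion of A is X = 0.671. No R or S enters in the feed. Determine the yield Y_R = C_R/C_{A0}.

Exit C_A = C_{A0}(1−X) = 4.95×0.329 = 1.629 mol/L.
Rates in a CSTR are evaluated at the outlet concentration: r_R = 0.234×1.629^2 = 0.6206, r_S = 0.0684×1.629 = 0.1114.
Fraction of consumed A going to R: r_R/(r_R+r_S) = 0.8478.
C_R = 0.8478·C_{A0}·X = 0.8478×4.95×0.671 = 2.82 mol/L; Y_R = C_R/C_{A0} = 0.569.

0.569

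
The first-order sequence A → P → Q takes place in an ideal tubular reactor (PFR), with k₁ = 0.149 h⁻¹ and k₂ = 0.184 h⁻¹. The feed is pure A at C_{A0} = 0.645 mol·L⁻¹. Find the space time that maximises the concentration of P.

The intermediate peaks when r₁ = r₂, i.e. k₁e^(−k₁τ) = k₂e^(−k₂τ), giving τ_opt = ln(k₂/k₁)/(k₂−k₁).
= ln(0.184/0.149)/(0.184−0.149) = ln(1.235)/0.03500 = 0.2110/0.03500 = 6.03 h.

6.03 h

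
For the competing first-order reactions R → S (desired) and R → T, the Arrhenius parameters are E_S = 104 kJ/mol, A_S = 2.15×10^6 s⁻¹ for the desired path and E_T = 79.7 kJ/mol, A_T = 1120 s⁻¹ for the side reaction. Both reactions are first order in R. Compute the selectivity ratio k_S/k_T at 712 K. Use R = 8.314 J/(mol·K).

31.7

With equal orders, S_{S/T} = k_S/k_T = (A_S/A_T)·exp[(E_T−E_S)/(RT)].
(E_T−E_S)/(RT) = (79.7−104)×10³/(8.314×712) = -24300/5920 = -4.105.
k_S/k_T = (2.15×10^6/1120)·exp(-4.105) = 1920 × 0.01649 = 31.7.
Since E_S > E_T, raising the temperature improves selectivity toward S.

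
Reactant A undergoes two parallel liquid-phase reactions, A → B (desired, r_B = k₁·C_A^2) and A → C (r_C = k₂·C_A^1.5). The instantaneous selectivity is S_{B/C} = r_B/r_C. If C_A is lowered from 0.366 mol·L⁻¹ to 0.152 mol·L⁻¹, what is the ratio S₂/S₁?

0.644

S_{B/C} = (k₁/k₂)·C_A^0.5, so S₂/S₁ = (C_{A,2}/C_{A,1})^0.5.
= (0.152/0.366)^0.5 = (0.4153)^0.5 = 0.644.
Selectivity toward B falls as C_A falls — high-concentration operation is favoured.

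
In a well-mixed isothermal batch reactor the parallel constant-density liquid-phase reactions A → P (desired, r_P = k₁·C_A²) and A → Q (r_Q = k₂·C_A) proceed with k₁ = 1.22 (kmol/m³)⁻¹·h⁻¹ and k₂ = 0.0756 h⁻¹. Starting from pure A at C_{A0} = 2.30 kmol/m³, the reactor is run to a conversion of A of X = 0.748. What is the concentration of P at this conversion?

1.64 kmol/m³

C_A = C_{A0}(1−X) = 0.5796 kmol/m³.
Along a PFR/batch, dC_Q/dC_A = −r_Q/(r_P+r_Q) = −k₂/(k₂+k₁·C_A).
Integrating from C_{A0} to C_A: C_Q = (0.0756/1.22)·ln[(0.0756+1.22·2.30)/(0.0756+1.22·0.580)] = 0.06197·ln(2.882/0.7827) = 0.08076 kmol/m³.
Then C_P = (C_{A0}−C_A) − C_Q = 1.720 − 0.08076 = 1.640 kmol/m³.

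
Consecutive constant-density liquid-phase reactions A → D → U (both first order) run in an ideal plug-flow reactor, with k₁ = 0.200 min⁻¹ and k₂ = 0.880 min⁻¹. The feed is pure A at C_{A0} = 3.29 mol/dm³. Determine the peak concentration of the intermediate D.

For a first-order series the maximum intermediate yield is C_{D,max}/C_{A0} = (k₁/k₂)^[k₂/(k₂−k₁)].
= (0.200/0.880)^(0.880/(0.880−0.200)) = (0.2273)^(1.294) = 0.1470.
C_{D,max} = 0.1470×3.29 = 0.484 mol/dm³.

0.484 mol/dm³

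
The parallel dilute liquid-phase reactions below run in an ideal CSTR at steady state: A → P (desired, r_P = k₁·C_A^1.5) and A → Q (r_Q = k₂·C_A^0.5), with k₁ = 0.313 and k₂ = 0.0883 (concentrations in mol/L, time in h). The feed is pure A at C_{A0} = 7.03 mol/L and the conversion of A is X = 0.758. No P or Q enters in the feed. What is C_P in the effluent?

4.57 mol/L

Exit C_A = C_{A0}(1−X) = 7.03×0.242 = 1.701 mol/L.
In a CSTR the entire volume is at exit conditions, so r_P = 0.313×1.701^1.5 = 0.6945 and r_Q = 0.0883×1.701^0.5 = 0.1152.
Fraction of consumed A going to P: r_P/(r_P+r_Q) = 0.8578.
C_P = 0.8578·C_{A0}·X = 0.8578×7.03×0.758 = 4.57 mol/L.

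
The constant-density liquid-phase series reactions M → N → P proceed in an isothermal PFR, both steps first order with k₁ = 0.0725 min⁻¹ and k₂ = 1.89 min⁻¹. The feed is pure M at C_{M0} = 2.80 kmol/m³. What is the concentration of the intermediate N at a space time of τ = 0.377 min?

0.0539 kmol/m³

The intermediate concentration in a first-order A→B→C sequence is C_N = k₁C_{M0}(e^(−k₁τ) − e^(−k₂τ))/(k₂−k₁).
e^(−k₁τ) = e^(−0.0725×0.377) = e^(−0.02733) = 0.9730; e^(−k₂τ) = e^(−0.7125) = 0.4904.
C_N = 0.0725×2.80/(1.89−0.0725) × (0.9730−0.4904) = 0.1117×0.4826 = 0.05391 kmol/m³.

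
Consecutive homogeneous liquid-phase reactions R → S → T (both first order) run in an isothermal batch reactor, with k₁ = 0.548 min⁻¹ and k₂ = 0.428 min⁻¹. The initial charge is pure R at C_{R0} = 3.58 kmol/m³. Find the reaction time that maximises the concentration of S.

The intermediate peaks when r₁ = r₂, i.e. k₁e^(−k₁t) = k₂e^(−k₂t), giving t_opt = ln(k₂/k₁)/(k₂−k₁).
= ln(0.428/0.548)/(0.428−0.548) = ln(0.7810)/-0.1200 = -0.2472/-0.1200 = 2.06 min.

2.06 min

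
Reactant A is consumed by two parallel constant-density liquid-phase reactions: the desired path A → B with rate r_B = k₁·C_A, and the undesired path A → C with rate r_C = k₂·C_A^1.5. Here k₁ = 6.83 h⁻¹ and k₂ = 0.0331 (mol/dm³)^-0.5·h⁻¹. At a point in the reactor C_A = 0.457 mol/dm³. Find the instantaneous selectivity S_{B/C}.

305

S_{B/C} = r_B/r_C = (k₁·C_A)/(k₂·C_A^1.5) = (k₁/k₂)·C_A^-0.5.
= (6.83×0.4570) / (0.0331×0.4570^1.5) = 3.121/0.01023 = 305.
The undesired path is higher order in A, so low C_A (CSTR or dilute feed) favours B.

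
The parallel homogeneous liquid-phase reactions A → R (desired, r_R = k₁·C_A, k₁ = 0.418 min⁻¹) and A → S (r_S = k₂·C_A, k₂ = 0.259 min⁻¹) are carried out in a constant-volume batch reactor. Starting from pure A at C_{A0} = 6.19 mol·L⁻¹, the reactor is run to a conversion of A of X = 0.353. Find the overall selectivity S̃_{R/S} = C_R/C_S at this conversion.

C_A = C_{A0}(1−X) = 4.005 mol·L⁻¹.
Both paths are first order in A, so the instantaneous fraction to R is constant: dC_R/d(−C_A) = k₁/(k₁+k₂) = 0.6174.
C_R = 0.6174·(C_{A0}−C_A) = 0.6174×2.185 = 1.35 mol·L⁻¹.
C_S = (C_{A0}−C_A)−C_R = 0.8359 mol·L⁻¹; S̃_{R/S} = 1.349/0.8359 = 1.61.

1.61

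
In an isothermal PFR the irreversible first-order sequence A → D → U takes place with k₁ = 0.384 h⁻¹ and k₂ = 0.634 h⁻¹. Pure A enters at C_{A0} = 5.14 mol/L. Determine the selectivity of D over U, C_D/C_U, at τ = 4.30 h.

For first-order series with pure A initially, C_D(τ) = k₁C_{A0}/(k₂−k₁)·(e^(−k₁τ) − e^(−k₂τ)).
e^(−k₁τ) = e^(−0.384×4.30) = e^(−1.651) = 0.1918; e^(−k₂τ) = e^(−2.726) = 0.06547.
C_D = 0.384×5.14/(0.634−0.384) × (0.1918−0.06547) = 7.895×0.1264 = 0.9976 mol/L.
C_A = C_{A0}e^(−k₁τ) = 0.9860 mol/L, so C_U = C_{A0}−C_A−C_D = 3.156 mol/L; C_D/C_U = 0.316.

0.316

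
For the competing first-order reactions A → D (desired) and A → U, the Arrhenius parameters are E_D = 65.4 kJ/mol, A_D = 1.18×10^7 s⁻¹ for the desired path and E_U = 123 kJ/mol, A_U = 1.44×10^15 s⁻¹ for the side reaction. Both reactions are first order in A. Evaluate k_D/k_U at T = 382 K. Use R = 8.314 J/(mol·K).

0.617

With equal orders, S_{D/U} = k_D/k_U = (A_D/A_U)·exp[(E_U−E_D)/(RT)].
(E_U−E_D)/(RT) = (123−65.4)×10³/(8.314×382) = 57600/3176 = 18.14.
k_D/k_U = (1.18×10^7/1.44×10^15)·exp(18.14) = 8.194×10^-9 × 7.525×10^7 = 0.617.
Since E_D < E_U, lowering the temperature improves selectivity toward D.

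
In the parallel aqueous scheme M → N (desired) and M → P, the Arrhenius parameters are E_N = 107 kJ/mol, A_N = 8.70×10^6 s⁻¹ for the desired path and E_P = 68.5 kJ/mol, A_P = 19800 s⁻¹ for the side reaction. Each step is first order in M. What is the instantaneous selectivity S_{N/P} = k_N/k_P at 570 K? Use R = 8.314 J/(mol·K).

k_N/k_P = (A_N/A_P)·exp[−(E_N−E_P)/(RT)] = (A_N/A_P)·exp[(E_P−E_N)/(RT)].
(E_P−E_N)/(RT) = (68.5−107)×10³/(8.314×570) = -38500/4739 = -8.124.
k_N/k_P = (8.70×10^6/19800)·exp(-8.124) = 439.4 × 2.963×10^-4 = 0.130.

0.130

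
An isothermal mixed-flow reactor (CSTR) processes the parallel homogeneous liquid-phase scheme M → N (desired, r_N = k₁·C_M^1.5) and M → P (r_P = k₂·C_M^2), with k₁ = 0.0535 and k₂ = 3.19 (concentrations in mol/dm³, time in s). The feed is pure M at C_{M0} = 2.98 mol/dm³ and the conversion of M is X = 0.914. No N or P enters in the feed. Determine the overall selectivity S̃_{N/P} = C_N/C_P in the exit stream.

0.0331

Exit C_M = C_{M0}(1−X) = 2.98×0.0860 = 0.2563 mol/dm³.
A CSTR operates uniformly at the exit composition, giving r_N = 0.006941 and r_P = 0.2095 (each k·C_M^n at C_M = 0.2563).
Overall selectivity = C_N/C_P = r_Nτ/(r_Pτ) = r_N/r_P = 0.0331.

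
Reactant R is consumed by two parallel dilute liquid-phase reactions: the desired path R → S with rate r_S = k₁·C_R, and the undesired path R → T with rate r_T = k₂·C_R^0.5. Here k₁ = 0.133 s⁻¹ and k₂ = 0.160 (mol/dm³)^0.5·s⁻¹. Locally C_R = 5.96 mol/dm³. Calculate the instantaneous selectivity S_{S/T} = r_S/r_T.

2.03

S_{S/T} = r_S/r_T = (k₁·C_R)/(k₂·C_R^0.5) = (k₁/k₂)·C_R^0.5.
= (0.133×5.960) / (0.160×5.960^0.5) = 0.7927/0.3906 = 2.03.
Since the desired path is higher order in R, keeping C_R high (PFR or concentrated feed) favours S.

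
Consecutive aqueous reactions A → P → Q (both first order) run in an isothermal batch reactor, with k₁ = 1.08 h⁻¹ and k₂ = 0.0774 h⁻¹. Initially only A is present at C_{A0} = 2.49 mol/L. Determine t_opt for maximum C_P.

2.63 h

The intermediate peaks when r₁ = r₂, i.e. k₁e^(−k₁t) = k₂e^(−k₂t), giving t_opt = ln(k₂/k₁)/(k₂−k₁).
= ln(0.0774/1.08)/(0.0774−1.08) = ln(0.07167)/-1.003 = -2.636/-1.003 = 2.63 h.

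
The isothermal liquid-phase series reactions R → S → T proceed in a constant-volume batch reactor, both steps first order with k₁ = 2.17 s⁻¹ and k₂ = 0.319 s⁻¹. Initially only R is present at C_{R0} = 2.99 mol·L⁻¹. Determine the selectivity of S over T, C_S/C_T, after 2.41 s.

For first-order series with pure R initially, C_S(t) = k₁C_{R0}/(k₂−k₁)·(e^(−k₁t) − e^(−k₂t)).
e^(−k₁t) = e^(−2.17×2.41) = e^(−5.230) = 0.005355; e^(−k₂t) = e^(−0.7688) = 0.4636.
C_S = 2.17×2.99/(0.319−2.17) × (0.005355−0.4636) = (-3.505)×(-0.4582) = 1.606 mol·L⁻¹.
C_R = C_{R0}e^(−k₁t) = 0.01601 mol·L⁻¹, so C_T = C_{R0}−C_R−C_S = 1.368 mol·L⁻¹; C_S/C_T = 1.17.

1.17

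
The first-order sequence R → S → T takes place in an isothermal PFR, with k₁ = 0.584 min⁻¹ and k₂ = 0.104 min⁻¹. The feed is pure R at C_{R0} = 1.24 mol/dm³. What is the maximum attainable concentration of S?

For a first-order series the maximum intermediate yield is C_{S,max}/C_{R0} = (k₁/k₂)^[k₂/(k₂−k₁)].
= (0.584/0.104)^(0.104/(0.104−0.584)) = (5.615)^(-0.2167) = 0.6881.
C_{S,max} = 0.6881×1.24 = 0.853 mol/dm³.

0.853 mol/dm³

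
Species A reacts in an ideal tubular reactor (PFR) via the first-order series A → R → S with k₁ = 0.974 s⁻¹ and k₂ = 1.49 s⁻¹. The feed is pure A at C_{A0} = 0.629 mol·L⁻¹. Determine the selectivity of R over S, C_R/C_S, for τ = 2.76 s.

The intermediate concentration in a first-order A→B→C sequence is C_R = k₁C_{A0}(e^(−k₁τ) − e^(−k₂τ))/(k₂−k₁).
e^(−k₁τ) = e^(−0.974×2.76) = e^(−2.688) = 0.06800; e^(−k₂τ) = e^(−4.112) = 0.01637.
C_R = 0.974×0.629/(1.49−0.974) × (0.06800−0.01637) = 1.187×0.05163 = 0.06130 mol·L⁻¹.
C_A = C_{A0}e^(−k₁τ) = 0.04277 mol·L⁻¹, so C_S = C_{A0}−C_A−C_R = 0.5249 mol·L⁻¹; C_R/C_S = 0.117.

0.117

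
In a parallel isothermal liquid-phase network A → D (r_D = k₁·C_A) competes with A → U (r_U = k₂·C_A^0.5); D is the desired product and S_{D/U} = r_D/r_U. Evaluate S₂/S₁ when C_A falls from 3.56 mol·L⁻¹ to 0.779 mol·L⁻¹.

S_{D/U} = (k₁/k₂)·C_A^0.5, so S₂/S₁ = (C_{A,2}/C_{A,1})^0.5.
= (0.779/3.56)^0.5 = (0.2188)^0.5 = 0.468.
Selectivity toward D falls as C_A falls — high-concentration operation is favoured.

0.468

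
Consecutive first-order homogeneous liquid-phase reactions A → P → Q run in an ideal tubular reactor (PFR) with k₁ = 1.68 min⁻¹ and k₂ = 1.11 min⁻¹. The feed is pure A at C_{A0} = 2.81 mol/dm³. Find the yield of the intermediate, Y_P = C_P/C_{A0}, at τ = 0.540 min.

0.429

Solving the coupled first-order balances gives C_P(τ) = [k₁/(k₂−k₁)]·C_{A0}·(e^(−k₁τ) − e^(−k₂τ)).
e^(−k₁τ) = e^(−1.68×0.540) = e^(−0.9072) = 0.4037; e^(−k₂τ) = e^(−0.5994) = 0.5491.
C_P = 1.68×2.81/(1.11−1.68) × (0.4037−0.5491) = (-8.282)×(-0.1455) = 1.205 mol/dm³.
Y_P = C_P/C_{A0} = 1.205/2.81 = 0.429.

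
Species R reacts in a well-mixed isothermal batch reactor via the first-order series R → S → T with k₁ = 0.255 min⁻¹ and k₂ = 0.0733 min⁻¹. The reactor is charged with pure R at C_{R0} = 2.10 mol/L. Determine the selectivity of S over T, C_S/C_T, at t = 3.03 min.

7.63

Solving the coupled first-order balances gives C_S(t) = [k₁/(k₂−k₁)]·C_{R0}·(e^(−k₁t) − e^(−k₂t)).
e^(−k₁t) = e^(−0.255×3.03) = e^(−0.7726) = 0.4618; e^(−k₂t) = e^(−0.2221) = 0.8008.
C_S = 0.255×2.10/(0.0733−0.255) × (0.4618−0.8008) = (-2.947)×(-0.3390) = 0.9992 mol/L.
C_R = C_{R0}e^(−k₁t) = 0.9698 mol/L, so C_T = C_{R0}−C_R−C_S = 0.1310 mol/L; C_S/C_T = 7.63.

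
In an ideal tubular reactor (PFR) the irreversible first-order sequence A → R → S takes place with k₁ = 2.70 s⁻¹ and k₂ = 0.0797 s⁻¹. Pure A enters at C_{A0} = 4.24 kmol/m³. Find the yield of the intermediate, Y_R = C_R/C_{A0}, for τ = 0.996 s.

0.882

For first-order series with pure A initially, C_R(τ) = k₁C_{A0}/(k₂−k₁)·(e^(−k₁τ) − e^(−k₂τ)).
e^(−k₁τ) = e^(−2.70×0.996) = e^(−2.689) = 0.06794; e^(−k₂τ) = e^(−0.07938) = 0.9237.
C_R = 2.70×4.24/(0.0797−2.70) × (0.06794−0.9237) = (-4.369)×(-0.8558) = 3.739 kmol/m³.
Y_R = C_R/C_{A0} = 3.739/4.24 = 0.882.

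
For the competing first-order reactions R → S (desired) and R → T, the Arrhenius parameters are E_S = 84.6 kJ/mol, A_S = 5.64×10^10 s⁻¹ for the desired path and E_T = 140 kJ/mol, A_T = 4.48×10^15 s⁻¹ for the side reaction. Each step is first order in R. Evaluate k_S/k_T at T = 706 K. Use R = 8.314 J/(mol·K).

0.158

k_S/k_T = (A_S/A_T)·exp[−(E_S−E_T)/(RT)] = (A_S/A_T)·exp[(E_T−E_S)/(RT)].
(E_T−E_S)/(RT) = (140−84.6)×10³/(8.314×706) = 55400/5870 = 9.438.
k_S/k_T = (5.64×10^10/4.48×10^15)·exp(9.438) = 1.259×10^-5 × 12561 = 0.158.
Since E_S < E_T, lowering the temperature improves selectivity toward S.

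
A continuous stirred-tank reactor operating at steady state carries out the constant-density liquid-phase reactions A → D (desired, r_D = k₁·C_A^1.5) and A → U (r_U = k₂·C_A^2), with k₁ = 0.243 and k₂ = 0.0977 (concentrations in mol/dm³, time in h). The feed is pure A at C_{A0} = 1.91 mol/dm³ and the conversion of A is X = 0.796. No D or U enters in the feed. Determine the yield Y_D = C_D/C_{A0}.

0.636

Exit C_A = C_{A0}(1−X) = 1.91×0.204 = 0.3896 mol/dm³.
A CSTR operates uniformly at the exit composition, giving r_D = 0.05910 and r_U = 0.01483 (each k·C_A^n at C_A = 0.3896).
Fraction of consumed A going to D: r_D/(r_D+r_U) = 0.7994.
C_D = 0.7994·C_{A0}·X = 0.7994×1.91×0.796 = 1.22 mol/dm³; Y_D = C_D/C_{A0} = 0.636.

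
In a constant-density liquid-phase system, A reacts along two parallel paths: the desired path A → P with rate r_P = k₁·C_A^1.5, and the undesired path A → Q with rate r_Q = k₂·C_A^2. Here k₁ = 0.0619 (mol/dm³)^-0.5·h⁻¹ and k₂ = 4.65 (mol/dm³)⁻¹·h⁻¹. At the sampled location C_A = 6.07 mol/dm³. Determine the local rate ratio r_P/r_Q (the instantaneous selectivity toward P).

0.00540

S_{P/Q} = r_P/r_Q = (k₁·C_A^1.5)/(k₂·C_A^2) = (k₁/k₂)·C_A^-0.5.
= (0.0619×6.070^1.5) / (4.65×6.070^2) = 0.9257/171.3 = 0.00540.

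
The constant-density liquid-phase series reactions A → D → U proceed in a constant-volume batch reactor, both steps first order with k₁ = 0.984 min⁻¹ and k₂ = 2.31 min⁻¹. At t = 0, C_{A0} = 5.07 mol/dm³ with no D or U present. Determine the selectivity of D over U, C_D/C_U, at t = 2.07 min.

For first-order series with pure A initially, C_D(t) = k₁C_{A0}/(k₂−k₁)·(e^(−k₁t) − e^(−k₂t)).
e^(−k₁t) = e^(−0.984×2.07) = e^(−2.037) = 0.1304; e^(−k₂t) = e^(−4.782) = 0.008382.
C_D = 0.984×5.07/(2.31−0.984) × (0.1304−0.008382) = 3.762×0.1221 = 0.4592 mol/dm³.
C_A = C_{A0}e^(−k₁t) = 0.6613 mol/dm³, so C_U = C_{A0}−C_A−C_D = 3.949 mol/dm³; C_D/C_U = 0.116.

0.116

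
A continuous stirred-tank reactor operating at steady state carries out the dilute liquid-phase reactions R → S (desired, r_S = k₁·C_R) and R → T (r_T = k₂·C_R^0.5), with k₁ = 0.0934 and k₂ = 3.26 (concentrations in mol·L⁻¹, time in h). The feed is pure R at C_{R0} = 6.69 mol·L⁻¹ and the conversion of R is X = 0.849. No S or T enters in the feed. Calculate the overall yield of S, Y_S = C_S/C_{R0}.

Exit C_R = C_{R0}(1−X) = 6.69×0.151 = 1.010 mol·L⁻¹.
In a CSTR the entire volume is at exit conditions, so r_S = 0.0934×1.010 = 0.09435 and r_T = 3.26×1.010^0.5 = 3.277.
Fraction of consumed R going to S: r_S/(r_S+r_T) = 0.02799.
C_S = 0.02799·C_{R0}·X = 0.02799×6.69×0.849 = 0.159 mol·L⁻¹; Y_S = C_S/C_{R0} = 0.0238.

0.0238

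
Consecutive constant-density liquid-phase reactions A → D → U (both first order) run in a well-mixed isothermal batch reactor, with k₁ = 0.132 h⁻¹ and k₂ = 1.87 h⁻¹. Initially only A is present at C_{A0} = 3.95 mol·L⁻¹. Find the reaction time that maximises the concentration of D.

For first-order series the maximum of C_D occurs at t_opt = ln(k₂/k₁)/(k₂−k₁).
= ln(1.87/0.132)/(1.87−0.132) = ln(14.17)/1.738 = 2.651/1.738 = 1.53 h.

1.53 h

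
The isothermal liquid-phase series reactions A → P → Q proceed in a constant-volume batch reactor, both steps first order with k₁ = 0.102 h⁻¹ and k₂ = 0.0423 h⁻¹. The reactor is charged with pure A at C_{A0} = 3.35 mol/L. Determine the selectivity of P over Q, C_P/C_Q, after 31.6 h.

0.657

For first-order series with pure A initially, C_P(t) = k₁C_{A0}/(k₂−k₁)·(e^(−k₁t) − e^(−k₂t)).
e^(−k₁t) = e^(−0.102×31.6) = e^(−3.223) = 0.03983; e^(−k₂t) = e^(−1.337) = 0.2627.
C_P = 0.102×3.35/(0.0423−0.102) × (0.03983−0.2627) = (-5.724)×(-0.2229) = 1.276 mol/L.
C_A = C_{A0}e^(−k₁t) = 0.1334 mol/L, so C_Q = C_{A0}−C_A−C_P = 1.941 mol/L; C_P/C_Q = 0.657.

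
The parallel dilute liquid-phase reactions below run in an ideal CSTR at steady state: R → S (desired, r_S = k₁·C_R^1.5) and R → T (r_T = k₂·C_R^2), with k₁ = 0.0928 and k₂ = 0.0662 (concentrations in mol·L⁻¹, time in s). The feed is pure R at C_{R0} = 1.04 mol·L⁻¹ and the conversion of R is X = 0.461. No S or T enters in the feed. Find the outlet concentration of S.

0.313 mol·L⁻¹

Exit C_R = C_{R0}(1−X) = 1.04×0.539 = 0.5606 mol·L⁻¹.
In a CSTR the entire volume is at exit conditions, so r_S = 0.0928×0.5606^1.5 = 0.03895 and r_T = 0.0662×0.5606^2 = 0.02080.
Fraction of consumed R going to S: r_S/(r_S+r_T) = 0.6518.
C_S = 0.6518·C_{R0}·X = 0.6518×1.04×0.461 = 0.313 mol·L⁻¹.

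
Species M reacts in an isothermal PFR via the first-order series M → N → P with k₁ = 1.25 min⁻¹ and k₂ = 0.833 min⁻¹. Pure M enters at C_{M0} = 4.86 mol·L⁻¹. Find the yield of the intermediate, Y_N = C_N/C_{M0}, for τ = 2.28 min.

The intermediate concentration in a first-order A→B→C sequence is C_N = k₁C_{M0}(e^(−k₁τ) − e^(−k₂τ))/(k₂−k₁).
e^(−k₁τ) = e^(−1.25×2.28) = e^(−2.850) = 0.05784; e^(−k₂τ) = e^(−1.899) = 0.1497.
C_N = 1.25×4.86/(0.833−1.25) × (0.05784−0.1497) = (-14.57)×(-0.09184) = 1.338 mol·L⁻¹.
Y_N = C_N/C_{M0} = 1.338/4.86 = 0.275.

0.275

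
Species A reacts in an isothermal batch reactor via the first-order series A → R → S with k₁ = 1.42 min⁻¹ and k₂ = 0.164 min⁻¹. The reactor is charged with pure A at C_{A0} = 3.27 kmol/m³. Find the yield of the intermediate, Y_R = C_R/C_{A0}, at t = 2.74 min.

For first-order series with pure A initially, C_R(t) = k₁C_{A0}/(k₂−k₁)·(e^(−k₁t) − e^(−k₂t)).
e^(−k₁t) = e^(−1.42×2.74) = e^(−3.891) = 0.02043; e^(−k₂t) = e^(−0.4494) = 0.6380.
C_R = 1.42×3.27/(0.164−1.42) × (0.02043−0.6380) = (-3.697)×(-0.6176) = 2.283 kmol/m³.
Y_R = C_R/C_{A0} = 2.283/3.27 = 0.698.

0.698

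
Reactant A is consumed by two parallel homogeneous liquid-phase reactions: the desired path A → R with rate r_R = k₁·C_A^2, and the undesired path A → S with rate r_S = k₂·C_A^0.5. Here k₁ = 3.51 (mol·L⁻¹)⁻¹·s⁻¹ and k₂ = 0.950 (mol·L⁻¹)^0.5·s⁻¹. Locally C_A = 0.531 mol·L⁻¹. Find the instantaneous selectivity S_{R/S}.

S_{R/S} = r_R/r_S = (k₁·C_A^2)/(k₂·C_A^0.5) = (k₁/k₂)·C_A^1.5.
= (3.51×0.5310^2) / (0.950×0.5310^0.5) = 0.9897/0.6923 = 1.43.
Since the desired path is higher order in A, keeping C_A high (PFR or concentrated feed) favours R.

1.43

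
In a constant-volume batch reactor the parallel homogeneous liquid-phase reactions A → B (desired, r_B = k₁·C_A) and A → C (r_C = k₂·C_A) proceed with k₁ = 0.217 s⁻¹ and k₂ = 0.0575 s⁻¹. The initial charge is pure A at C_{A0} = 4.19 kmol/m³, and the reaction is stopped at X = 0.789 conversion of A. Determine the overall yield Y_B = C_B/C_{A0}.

C_A = C_{A0}(1−X) = 0.8841 kmol/m³.
Both paths are first order in A, so the instantaneous fraction to B is constant: dC_B/d(−C_A) = k₁/(k₁+k₂) = 0.7905.
C_B = 0.7905·(C_{A0}−C_A) = 0.7905×3.306 = 2.61 kmol/m³.
Y_B = C_B/C_{A0} = 2.613/4.19 = 0.624.

0.624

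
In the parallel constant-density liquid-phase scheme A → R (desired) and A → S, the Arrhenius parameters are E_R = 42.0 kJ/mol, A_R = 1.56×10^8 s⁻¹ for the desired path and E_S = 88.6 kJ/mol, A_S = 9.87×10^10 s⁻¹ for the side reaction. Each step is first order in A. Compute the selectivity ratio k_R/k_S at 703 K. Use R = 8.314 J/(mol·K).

With equal orders, S_{R/S} = k_R/k_S = (A_R/A_S)·exp[(E_S−E_R)/(RT)].
(E_S−E_R)/(RT) = (88.6−42.0)×10³/(8.314×703) = 46600/5845 = 7.973.
k_R/k_S = (1.56×10^8/9.87×10^10)·exp(7.973) = 0.001581 × 2901 = 4.59.
Since E_R < E_S, lowering the temperature improves selectivity toward R.

4.59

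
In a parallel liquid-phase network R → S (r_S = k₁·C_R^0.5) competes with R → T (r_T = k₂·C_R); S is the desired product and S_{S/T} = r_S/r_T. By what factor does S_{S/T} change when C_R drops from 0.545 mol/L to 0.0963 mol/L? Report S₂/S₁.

S_{S/T} = (k₁/k₂)·C_R^-0.5, so S₂/S₁ = (C_{R,2}/C_{R,1})^-0.5.
= (0.0963/0.545)^(-0.5) = (0.1767)^(-0.5) = 2.38.

2.38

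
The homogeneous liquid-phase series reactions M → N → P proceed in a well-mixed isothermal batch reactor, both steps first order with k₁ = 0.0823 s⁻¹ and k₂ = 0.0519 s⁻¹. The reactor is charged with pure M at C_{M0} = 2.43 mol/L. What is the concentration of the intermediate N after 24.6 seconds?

0.966 mol/L

Solving the coupled first-order balances gives C_N(t) = [k₁/(k₂−k₁)]·C_{M0}·(e^(−k₁t) − e^(−k₂t)).
e^(−k₁t) = e^(−0.0823×24.6) = e^(−2.025) = 0.1320; e^(−k₂t) = e^(−1.277) = 0.2789.
C_N = 0.0823×2.43/(0.0519−0.0823) × (0.1320−0.2789) = (-6.579)×(-0.1469) = 0.9664 mol/L.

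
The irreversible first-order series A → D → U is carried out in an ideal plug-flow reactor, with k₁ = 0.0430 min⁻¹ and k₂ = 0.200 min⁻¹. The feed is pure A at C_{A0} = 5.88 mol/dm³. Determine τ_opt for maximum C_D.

The intermediate peaks when r₁ = r₂, i.e. k₁e^(−k₁τ) = k₂e^(−k₂τ), giving τ_opt = ln(k₂/k₁)/(k₂−k₁).
= ln(0.200/0.0430)/(0.200−0.0430) = ln(4.651)/0.1570 = 1.537/0.1570 = 9.79 min.

9.79 min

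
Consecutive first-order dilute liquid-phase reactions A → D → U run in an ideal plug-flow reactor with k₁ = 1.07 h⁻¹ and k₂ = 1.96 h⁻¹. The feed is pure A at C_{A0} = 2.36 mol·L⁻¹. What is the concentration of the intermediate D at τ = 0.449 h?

Solving the coupled first-order balances gives C_D(τ) = [k₁/(k₂−k₁)]·C_{A0}·(e^(−k₁τ) − e^(−k₂τ)).
e^(−k₁τ) = e^(−1.07×0.449) = e^(−0.4804) = 0.6185; e^(−k₂τ) = e^(−0.8800) = 0.4148.
C_D = 1.07×2.36/(1.96−1.07) × (0.6185−0.4148) = 2.837×0.2038 = 0.5781 mol·L⁻¹.

0.578 mol·L⁻¹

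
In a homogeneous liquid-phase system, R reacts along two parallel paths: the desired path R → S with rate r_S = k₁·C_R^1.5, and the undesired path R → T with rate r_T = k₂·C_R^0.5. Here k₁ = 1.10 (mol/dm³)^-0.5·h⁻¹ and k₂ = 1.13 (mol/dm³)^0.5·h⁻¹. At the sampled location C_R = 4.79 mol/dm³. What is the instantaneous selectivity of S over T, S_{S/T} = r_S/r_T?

4.66

S_{S/T} = r_S/r_T = (k₁·C_R^1.5)/(k₂·C_R^0.5) = (k₁/k₂)·C_R.
= (1.10×4.790^1.5) / (1.13×4.790^0.5) = 11.53/2.473 = 4.66.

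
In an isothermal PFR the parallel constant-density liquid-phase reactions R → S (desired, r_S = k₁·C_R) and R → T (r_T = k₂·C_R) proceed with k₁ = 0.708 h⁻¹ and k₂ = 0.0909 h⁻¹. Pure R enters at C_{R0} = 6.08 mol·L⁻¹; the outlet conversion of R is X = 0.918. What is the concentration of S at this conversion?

4.95 mol·L⁻¹

C_R = C_{R0}(1−X) = 0.4986 mol·L⁻¹.
Both paths are first order in R, so the instantaneous fraction to S is constant: dC_S/d(−C_R) = k₁/(k₁+k₂) = 0.8862.
C_S = 0.8862·(C_{R0}−C_R) = 0.8862×5.581 = 4.95 mol·L⁻¹.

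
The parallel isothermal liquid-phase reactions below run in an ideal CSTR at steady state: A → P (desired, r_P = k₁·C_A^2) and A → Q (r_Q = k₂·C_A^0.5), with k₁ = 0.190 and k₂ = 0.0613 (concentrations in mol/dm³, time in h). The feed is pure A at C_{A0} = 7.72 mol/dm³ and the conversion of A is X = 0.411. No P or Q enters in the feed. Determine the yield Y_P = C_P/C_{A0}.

0.398

Exit C_A = C_{A0}(1−X) = 7.72×0.589 = 4.547 mol/dm³.
In a CSTR the entire volume is at exit conditions, so r_P = 0.190×4.547^2 = 3.928 and r_Q = 0.0613×4.547^0.5 = 0.1307.
Fraction of consumed A going to P: r_P/(r_P+r_Q) = 0.9678.
C_P = 0.9678·C_{A0}·X = 0.9678×7.72×0.411 = 3.07 mol/dm³; Y_P = C_P/C_{A0} = 0.398.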